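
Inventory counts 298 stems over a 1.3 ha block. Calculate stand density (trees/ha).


Formula: Stand Density = N_trees / Area_ha
Density = 298 trees / 1.3 ha
Density = 229 trees/ha

229


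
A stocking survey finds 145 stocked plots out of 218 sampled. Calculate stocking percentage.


Formula: Stocking % = stocked plots / total plots * 100
Stocking = 145 / 218 * 100
Stocking = 0.6651 * 100 = 66.5%

66.5


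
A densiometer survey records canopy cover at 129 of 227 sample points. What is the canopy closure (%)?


Formula: Canopy closure = covered points / total points * 100
Closure = 129 / 227 * 100
Closure = 0.5683 * 100 = 56.8%

56.8


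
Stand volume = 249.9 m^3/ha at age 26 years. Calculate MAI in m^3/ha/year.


Formula: MAI = Total Volume / Stand Age
MAI = 249.9 m^3/ha / 26 years
MAI = 9.61 m^3/ha/year

9.61


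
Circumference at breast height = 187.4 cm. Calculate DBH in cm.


Formula: DBH = C / pi
DBH = 187.4 / pi
pi = 3.14159...
DBH = 59.7 cm

59.7


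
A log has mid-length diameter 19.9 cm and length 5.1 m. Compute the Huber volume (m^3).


Huber: V = Am * L,  Am = pi*(Dm/200)^2
Am = pi*(19.9/200)^2 = 0.031103 m^2
V = 0.031103*5.1 = 0.1586 m^3

0.1586


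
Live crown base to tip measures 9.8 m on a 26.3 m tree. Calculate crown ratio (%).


Formula: Crown Ratio = (Crown Length / Total Height) * 100
CR = (9.8 m / 26.3 m) * 100
CR = 0.3726 * 100 = 37.3%

37.3


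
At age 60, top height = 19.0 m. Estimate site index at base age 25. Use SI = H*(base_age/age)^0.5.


Formula: SI = H_dom * (base_age / age)^0.5
Age ratio = 25 / 60 = 0.41667
sqrt(age_ratio) = 0.6455
SI = 19.0 * 0.6455 = 12.3 m

12.3


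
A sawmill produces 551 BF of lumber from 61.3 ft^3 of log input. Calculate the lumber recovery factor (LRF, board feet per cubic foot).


Formula: LRF = Lumber Output (BF) / Log Input (ft^3)
LRF = 551 BF / 61.3 ft^3
LRF = 8.99 BF/ft^3

8.99


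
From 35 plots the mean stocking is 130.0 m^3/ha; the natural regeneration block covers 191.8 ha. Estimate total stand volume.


Formula: Total Volume = Mean Volume per ha * Total Area
Total Volume = 130.0 m^3/ha * 191.8 ha
Total Volume = 24934 m^3

24934


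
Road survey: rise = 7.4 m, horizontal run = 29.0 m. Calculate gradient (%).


Formula: Gradient = rise / run * 100
Gradient = 7.4 / 29.0 * 100 = 25.5%

25.5


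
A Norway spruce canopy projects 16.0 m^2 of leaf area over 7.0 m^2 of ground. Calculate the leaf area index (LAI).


Formula: LAI = total leaf area / ground area  (dimensionless)
LAI = 16.0 m^2 / 7.0 m^2
LAI = 2.29

2.29


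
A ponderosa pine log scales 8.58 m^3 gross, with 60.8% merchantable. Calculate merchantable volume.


Formula: MV = V_total * (merchantable_pct / 100)
Merchantable fraction = 60.8% / 100 = 0.608
MV = 8.58 m^3 * 0.608 = 5.217 m^3

5.217


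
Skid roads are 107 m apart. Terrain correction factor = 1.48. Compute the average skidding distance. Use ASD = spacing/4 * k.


Formula: ASD = (spacing / 4) * correction
Uncorrected distance = spacing / 4 = 107 / 4 = 26.75 m
ASD = 26.75 * 1.48 = 40 m

40


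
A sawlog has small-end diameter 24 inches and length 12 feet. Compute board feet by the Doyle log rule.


Doyle: BF = (D - 4)^2 * L / 16
Adjusted diameter = 24 - 4 = 20 in
(D-4)^2 = 20^2 = 400
BF = 400 * 12 / 16 = 300 BF

300


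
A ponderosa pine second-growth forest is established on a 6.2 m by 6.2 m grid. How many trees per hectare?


Formula: TPH = 10000 m^2/ha / (spacing_x * spacing_y)
Area per tree = 6.2 m * 6.2 m = 38.44 m^2
TPH = 10000 / 38.44 = 260 trees/ha

260


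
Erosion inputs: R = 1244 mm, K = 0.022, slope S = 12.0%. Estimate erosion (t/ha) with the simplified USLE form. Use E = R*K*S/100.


Formula: E = R * K * S / 100  (simplified USLE)
R * K = 1244 * 0.022 = 27.368
E = 27.368 * 12.0 / 100 = 3.28 t/ha

3.28


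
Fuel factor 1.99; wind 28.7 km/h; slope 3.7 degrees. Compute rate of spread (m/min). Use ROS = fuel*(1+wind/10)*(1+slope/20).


Formula: ROS = fuel * (1 + wind/10) * (1 + slope/20)
Wind factor = 1 + 28.7/10 = 3.87
Slope factor = 1 + 3.7/20 = 1.185
ROS = 1.99 * 3.87 * 1.185 = 9.13 m/min

9.13


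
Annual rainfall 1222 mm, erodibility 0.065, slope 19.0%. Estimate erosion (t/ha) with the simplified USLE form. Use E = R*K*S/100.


Formula: E = R * K * S / 100  (simplified USLE)
R * K = 1222 * 0.065 = 79.43
E = 79.43 * 19.0 / 100 = 15.09 t/ha

15.09


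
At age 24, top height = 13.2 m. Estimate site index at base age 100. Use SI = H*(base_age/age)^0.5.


Formula: SI = H_dom * (base_age / age)^0.5
Age ratio = 100 / 24 = 4.16667
sqrt(age_ratio) = 2.04124
SI = 13.2 * 2.04124 = 26.9 m

26.9


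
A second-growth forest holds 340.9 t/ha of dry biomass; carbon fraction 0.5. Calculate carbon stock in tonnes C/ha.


Formula: Carbon Stock = Biomass * Carbon Fraction
C = 340.9 t/ha * 0.5
C = 170.5 t C/ha

170.5


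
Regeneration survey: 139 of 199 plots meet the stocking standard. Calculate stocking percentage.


Formula: Stocking % = stocked plots / total plots * 100
Stocking = 139 / 199 * 100
Stocking = 0.6985 * 100 = 69.8%

69.8


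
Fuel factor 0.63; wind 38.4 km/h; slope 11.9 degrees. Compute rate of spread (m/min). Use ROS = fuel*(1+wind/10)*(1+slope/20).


Formula: ROS = fuel * (1 + wind/10) * (1 + slope/20)
Wind factor = 1 + 38.4/10 = 4.84
Slope factor = 1 + 11.9/20 = 1.595
ROS = 0.63 * 4.84 * 1.595 = 4.86 m/min

4.86


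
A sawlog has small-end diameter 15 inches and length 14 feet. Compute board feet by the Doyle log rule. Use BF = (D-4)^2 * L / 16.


Doyle: BF = (D - 4)^2 * L / 16
Adjusted diameter = 15 - 4 = 11 in
(D-4)^2 = 11^2 = 121
BF = 121 * 14 / 16 = 106 BF

106


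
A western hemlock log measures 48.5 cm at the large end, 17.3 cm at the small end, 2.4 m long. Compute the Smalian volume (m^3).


Smalian: V = (A1 + A2)/2 * L,  A = pi*(D/200)^2
A1 = pi*(48.5/200)^2 = 0.184745 m^2
A2 = pi*(17.3/200)^2 = 0.023506 m^2
V = (0.184745+0.023506)/2*2.4 = 0.2499 m^3

0.2499


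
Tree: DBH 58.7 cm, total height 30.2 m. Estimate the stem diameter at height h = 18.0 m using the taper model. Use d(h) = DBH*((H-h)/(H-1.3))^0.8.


Taper: d(h) = DBH * ((H - h) / (H - 1.3))^0.8
Numerator = H - h = 30.2 - 18.0 = 12.2 m
Denominator = H - 1.3 = 30.2 - 1.3 = 28.9 m
Ratio = 12.2 / 28.9 = 0.42215
d = 58.7 * 0.42215^0.8 = 29.4 cm

29.4


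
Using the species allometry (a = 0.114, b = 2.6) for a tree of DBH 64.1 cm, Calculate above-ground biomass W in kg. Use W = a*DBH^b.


Formula: W = a * DBH^b  (allometric power law)
DBH^b = 64.1^2.6 = 49869.0249
W = 0.114 * 49869.0249 = 5685.1 kg

5685.1


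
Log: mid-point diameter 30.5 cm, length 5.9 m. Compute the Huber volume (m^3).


Huber: V = Am * L,  Am = pi*(Dm/200)^2
Am = pi*(30.5/200)^2 = 0.073062 m^2
V = 0.073062*5.9 = 0.4311 m^3

0.4311


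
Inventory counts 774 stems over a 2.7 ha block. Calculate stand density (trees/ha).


Formula: Stand Density = N_trees / Area_ha
Density = 774 trees / 2.7 ha
Density = 287 trees/ha

287


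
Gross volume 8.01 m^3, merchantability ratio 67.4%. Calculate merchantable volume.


Formula: MV = V_total * (merchantable_pct / 100)
Merchantable fraction = 67.4% / 100 = 0.674
MV = 8.01 m^3 * 0.674 = 5.399 m^3

5.399


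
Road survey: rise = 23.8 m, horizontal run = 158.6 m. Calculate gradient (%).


Formula: Gradient = rise / run * 100
Gradient = 23.8 / 158.6 * 100 = 15.0%

15.0


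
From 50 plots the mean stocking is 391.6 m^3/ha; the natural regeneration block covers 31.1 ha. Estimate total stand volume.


Formula: Total Volume = Mean Volume per ha * Total Area
Total Volume = 391.6 m^3/ha * 31.1 ha
Total Volume = 12179 m^3

12179


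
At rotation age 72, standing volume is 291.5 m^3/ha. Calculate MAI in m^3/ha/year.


Formula: MAI = Total Volume / Stand Age
MAI = 291.5 m^3/ha / 72 years
MAI = 4.05 m^3/ha/year

4.05


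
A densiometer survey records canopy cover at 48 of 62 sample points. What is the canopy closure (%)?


Formula: Canopy closure = covered points / total points * 100
Closure = 48 / 62 * 100
Closure = 0.7742 * 100 = 77.4%

77.4


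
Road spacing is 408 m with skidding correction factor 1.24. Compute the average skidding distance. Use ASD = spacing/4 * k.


Formula: ASD = (spacing / 4) * correction
Uncorrected distance = spacing / 4 = 408 / 4 = 102 m
ASD = 102 * 1.24 = 126 m

126


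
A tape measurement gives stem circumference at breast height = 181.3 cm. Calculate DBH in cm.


Formula: DBH = C / pi
DBH = 181.3 / pi
pi = 3.14159...
DBH = 57.7 cm

57.7


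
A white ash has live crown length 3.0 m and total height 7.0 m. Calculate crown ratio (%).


Formula: Crown Ratio = (Crown Length / Total Height) * 100
CR = (3.0 m / 7.0 m) * 100
CR = 0.4286 * 100 = 42.9%

42.9


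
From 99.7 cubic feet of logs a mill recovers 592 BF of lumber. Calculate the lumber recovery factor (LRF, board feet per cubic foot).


Formula: LRF = Lumber Output (BF) / Log Input (ft^3)
LRF = 592 BF / 99.7 ft^3
LRF = 5.94 BF/ft^3

5.94


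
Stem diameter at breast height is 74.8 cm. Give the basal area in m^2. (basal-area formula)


Formula: BA = pi * (DBH/2)^2 / 10000  (cm^2 to m^2)
Radius = DBH/2 = 74.8/2 = 37.4 cm
BA = pi * 37.4^2 / 10000
   = 4394.3341 cm^2 / 10000
   = 0.4394 m^2

0.4394


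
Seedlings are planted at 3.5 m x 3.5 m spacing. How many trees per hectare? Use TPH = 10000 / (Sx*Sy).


Formula: TPH = 10000 m^2/ha / (spacing_x * spacing_y)
Area per tree = 3.5 m * 3.5 m = 12.25 m^2
TPH = 10000 / 12.25 = 816 trees/ha

816


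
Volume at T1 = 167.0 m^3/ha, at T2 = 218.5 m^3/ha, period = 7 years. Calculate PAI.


Formula: PAI = (V_T2 - V_T1) / (T2 - T1)
Volume increment = 218.5 - 167.0 = 51.5 m^3/ha
PAI = 51.5 / 7 = 7.36 m^3/ha/year

7.36


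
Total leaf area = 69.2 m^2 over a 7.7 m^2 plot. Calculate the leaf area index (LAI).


Formula: LAI = total leaf area / ground area  (dimensionless)
LAI = 69.2 m^2 / 7.7 m^2
LAI = 8.99

8.99


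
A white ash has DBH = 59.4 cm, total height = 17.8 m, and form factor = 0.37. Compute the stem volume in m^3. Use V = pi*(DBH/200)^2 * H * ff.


Formula: V = pi * (DBH/200)^2 * H * ff
Radius = DBH/200 = 59.4/200 = 0.297 m
Radius^2 = 0.297^2 = 0.088209 m^2
V = pi * 0.088209 * 17.8 * 0.37
V = 1.825 m^3

1.825


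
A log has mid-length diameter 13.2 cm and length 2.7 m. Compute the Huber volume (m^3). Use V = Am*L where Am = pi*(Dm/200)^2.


Huber: V = Am * L,  Am = pi*(Dm/200)^2
Am = pi*(13.2/200)^2 = 0.013685 m^2
V = 0.013685*2.7 = 0.0369 m^3

0.0369


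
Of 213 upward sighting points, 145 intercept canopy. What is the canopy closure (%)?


Formula: Canopy closure = covered points / total points * 100
Closure = 145 / 213 * 100
Closure = 0.6808 * 100 = 68.1%

68.1


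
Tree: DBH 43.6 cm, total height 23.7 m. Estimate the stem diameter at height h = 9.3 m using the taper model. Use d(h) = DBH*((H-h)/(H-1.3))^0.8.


Taper: d(h) = DBH * ((H - h) / (H - 1.3))^0.8
Numerator = H - h = 23.7 - 9.3 = 14.4 m
Denominator = H - 1.3 = 23.7 - 1.3 = 22.4 m
Ratio = 14.4 / 22.4 = 0.64286
d = 43.6 * 0.64286^0.8 = 30.6 cm

30.6


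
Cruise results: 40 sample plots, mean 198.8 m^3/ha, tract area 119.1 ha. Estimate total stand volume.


Formula: Total Volume = Mean Volume per ha * Total Area
Total Volume = 198.8 m^3/ha * 119.1 ha
Total Volume = 23677 m^3

23677


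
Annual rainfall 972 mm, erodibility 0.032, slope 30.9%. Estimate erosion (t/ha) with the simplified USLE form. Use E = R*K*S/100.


Formula: E = R * K * S / 100  (simplified USLE)
R * K = 972 * 0.032 = 31.104
E = 31.104 * 30.9 / 100 = 9.61 t/ha

9.61


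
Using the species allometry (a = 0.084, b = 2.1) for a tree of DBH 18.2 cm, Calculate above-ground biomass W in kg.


Formula: W = a * DBH^b  (allometric power law)
DBH^b = 18.2^2.1 = 442.7412
W = 0.084 * 442.7412 = 37.2 kg

37.2


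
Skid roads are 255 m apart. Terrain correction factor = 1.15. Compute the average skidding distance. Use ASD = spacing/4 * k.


Formula: ASD = (spacing / 4) * correction
Uncorrected distance = spacing / 4 = 255 / 4 = 63.75 m
ASD = 63.75 * 1.15 = 73 m

73


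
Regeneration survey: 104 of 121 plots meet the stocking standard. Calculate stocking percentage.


Formula: Stocking % = stocked plots / total plots * 100
Stocking = 104 / 121 * 100
Stocking = 0.8595 * 100 = 86.0%

86.0


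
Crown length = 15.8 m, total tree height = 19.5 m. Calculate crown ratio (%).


Formula: Crown Ratio = (Crown Length / Total Height) * 100
CR = (15.8 m / 19.5 m) * 100
CR = 0.8103 * 100 = 81.0%

81.0


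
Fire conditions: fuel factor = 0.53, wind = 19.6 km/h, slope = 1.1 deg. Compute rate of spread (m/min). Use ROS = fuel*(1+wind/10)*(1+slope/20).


Formula: ROS = fuel * (1 + wind/10) * (1 + slope/20)
Wind factor = 1 + 19.6/10 = 2.96
Slope factor = 1 + 1.1/20 = 1.055
ROS = 0.53 * 2.96 * 1.055 = 1.66 m/min

1.66


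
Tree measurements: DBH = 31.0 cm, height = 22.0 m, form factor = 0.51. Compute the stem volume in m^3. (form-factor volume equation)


Formula: V = pi * (DBH/200)^2 * H * ff
Radius = DBH/200 = 31.0/200 = 0.155 m
Radius^2 = 0.155^2 = 0.024025 m^2
V = pi * 0.024025 * 22.0 * 0.51
V = 0.847 m^3

0.847


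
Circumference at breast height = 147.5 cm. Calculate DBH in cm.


Formula: DBH = C / pi
DBH = 147.5 / pi
pi = 3.14159...
DBH = 47.0 cm

47.0


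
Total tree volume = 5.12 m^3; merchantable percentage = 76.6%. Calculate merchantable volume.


Formula: MV = V_total * (merchantable_pct / 100)
Merchantable fraction = 76.6% / 100 = 0.766
MV = 5.12 m^3 * 0.766 = 3.922 m^3

3.922


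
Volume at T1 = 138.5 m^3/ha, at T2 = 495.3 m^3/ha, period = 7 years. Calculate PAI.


Formula: PAI = (V_T2 - V_T1) / (T2 - T1)
Volume increment = 495.3 - 138.5 = 356.8 m^3/ha
PAI = 356.8 / 7 = 50.97 m^3/ha/year

50.97


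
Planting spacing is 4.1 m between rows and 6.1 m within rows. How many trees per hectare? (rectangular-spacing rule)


Formula: TPH = 10000 m^2/ha / (spacing_x * spacing_y)
Area per tree = 4.1 m * 6.1 m = 25.01 m^2
TPH = 10000 / 25.01 = 400 trees/ha

400


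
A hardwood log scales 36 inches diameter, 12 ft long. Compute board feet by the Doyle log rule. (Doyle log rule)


Doyle: BF = (D - 4)^2 * L / 16
Adjusted diameter = 36 - 4 = 32 in
(D-4)^2 = 32^2 = 1024
BF = 1024 * 12 / 16 = 768 BF

768


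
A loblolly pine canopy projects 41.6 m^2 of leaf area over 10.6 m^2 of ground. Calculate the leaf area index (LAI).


Formula: LAI = total leaf area / ground area  (dimensionless)
LAI = 41.6 m^2 / 10.6 m^2
LAI = 3.92

3.92


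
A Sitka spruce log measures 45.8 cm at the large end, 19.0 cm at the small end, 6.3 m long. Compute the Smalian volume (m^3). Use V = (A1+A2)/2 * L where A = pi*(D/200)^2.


Smalian: V = (A1 + A2)/2 * L,  A = pi*(D/200)^2
A1 = pi*(45.8/200)^2 = 0.164748 m^2
A2 = pi*(19.0/200)^2 = 0.028353 m^2
V = (0.164748+0.028353)/2*6.3 = 0.6083 m^3

0.6083


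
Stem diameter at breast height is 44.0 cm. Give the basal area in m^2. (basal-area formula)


Formula: BA = pi * (DBH/2)^2 / 10000  (cm^2 to m^2)
Radius = DBH/2 = 44.0/2 = 22.0 cm
BA = pi * 22.0^2 / 10000
   = 1520.5308 cm^2 / 10000
   = 0.1521 m^2

0.1521


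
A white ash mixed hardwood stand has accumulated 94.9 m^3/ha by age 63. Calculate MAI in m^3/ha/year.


Formula: MAI = Total Volume / Stand Age
MAI = 94.9 m^3/ha / 63 years
MAI = 1.51 m^3/ha/year

1.51


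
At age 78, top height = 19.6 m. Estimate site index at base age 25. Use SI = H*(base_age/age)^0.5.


Formula: SI = H_dom * (base_age / age)^0.5
Age ratio = 25 / 78 = 0.32051
sqrt(age_ratio) = 0.56614
SI = 19.6 * 0.56614 = 11.1 m

11.1


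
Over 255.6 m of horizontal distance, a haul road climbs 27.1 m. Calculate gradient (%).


Formula: Gradient = rise / run * 100
Gradient = 27.1 / 255.6 * 100 = 10.6%

10.6


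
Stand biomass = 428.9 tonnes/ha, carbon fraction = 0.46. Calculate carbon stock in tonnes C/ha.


Formula: Carbon Stock = Biomass * Carbon Fraction
C = 428.9 t/ha * 0.46
C = 197.3 t C/ha

197.3


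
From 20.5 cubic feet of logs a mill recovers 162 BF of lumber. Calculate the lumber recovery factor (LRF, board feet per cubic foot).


Formula: LRF = Lumber Output (BF) / Log Input (ft^3)
LRF = 162 BF / 20.5 ft^3
LRF = 7.9 BF/ft^3

7.9


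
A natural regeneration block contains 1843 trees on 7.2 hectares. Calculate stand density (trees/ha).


Formula: Stand Density = N_trees / Area_ha
Density = 1843 trees / 7.2 ha
Density = 256 trees/ha

256


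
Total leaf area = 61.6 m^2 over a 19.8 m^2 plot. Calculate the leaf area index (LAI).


Formula: LAI = total leaf area / ground area  (dimensionless)
LAI = 61.6 m^2 / 19.8 m^2
LAI = 3.11

3.11


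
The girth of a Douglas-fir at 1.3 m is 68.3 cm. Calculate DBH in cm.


Formula: DBH = C / pi
DBH = 68.3 / pi
pi = 3.14159...
DBH = 21.7 cm

21.7


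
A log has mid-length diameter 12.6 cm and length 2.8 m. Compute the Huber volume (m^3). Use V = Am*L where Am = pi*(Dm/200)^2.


Huber: V = Am * L,  Am = pi*(Dm/200)^2
Am = pi*(12.6/200)^2 = 0.012469 m^2
V = 0.012469*2.8 = 0.0349 m^3

0.0349


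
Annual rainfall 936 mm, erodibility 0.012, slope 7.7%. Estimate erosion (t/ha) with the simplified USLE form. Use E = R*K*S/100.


Formula: E = R * K * S / 100  (simplified USLE)
R * K = 936 * 0.012 = 11.232
E = 11.232 * 7.7 / 100 = 0.86 t/ha

0.86


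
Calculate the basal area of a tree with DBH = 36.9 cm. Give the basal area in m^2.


Formula: BA = pi * (DBH/2)^2 / 10000  (cm^2 to m^2)
Radius = DBH/2 = 36.9/2 = 18.45 cm
BA = pi * 18.45^2 / 10000
   = 1069.406 cm^2 / 10000
   = 0.1069 m^2

0.1069


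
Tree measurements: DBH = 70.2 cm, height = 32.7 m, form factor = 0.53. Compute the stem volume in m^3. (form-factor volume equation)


Formula: V = pi * (DBH/200)^2 * H * ff
Radius = DBH/200 = 70.2/200 = 0.351 m
Radius^2 = 0.351^2 = 0.123201 m^2
V = pi * 0.123201 * 32.7 * 0.53
V = 6.708 m^3

6.708


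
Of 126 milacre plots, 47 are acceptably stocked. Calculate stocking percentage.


Formula: Stocking % = stocked plots / total plots * 100
Stocking = 47 / 126 * 100
Stocking = 0.373 * 100 = 37.3%

37.3


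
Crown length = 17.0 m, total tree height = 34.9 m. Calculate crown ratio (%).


Formula: Crown Ratio = (Crown Length / Total Height) * 100
CR = (17.0 m / 34.9 m) * 100
CR = 0.4871 * 100 = 48.7%

48.7


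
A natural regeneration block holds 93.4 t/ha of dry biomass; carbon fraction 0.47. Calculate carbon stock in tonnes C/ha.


Formula: Carbon Stock = Biomass * Carbon Fraction
C = 93.4 t/ha * 0.47
C = 43.9 t C/ha

43.9


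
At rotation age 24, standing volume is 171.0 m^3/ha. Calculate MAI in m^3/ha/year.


Formula: MAI = Total Volume / Stand Age
MAI = 171.0 m^3/ha / 24 years
MAI = 7.13 m^3/ha/year

7.13


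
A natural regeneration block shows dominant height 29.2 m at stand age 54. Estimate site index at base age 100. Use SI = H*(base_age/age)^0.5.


Formula: SI = H_dom * (base_age / age)^0.5
Age ratio = 100 / 54 = 1.85185
sqrt(age_ratio) = 1.36083
SI = 29.2 * 1.36083 = 39.7 m

39.7


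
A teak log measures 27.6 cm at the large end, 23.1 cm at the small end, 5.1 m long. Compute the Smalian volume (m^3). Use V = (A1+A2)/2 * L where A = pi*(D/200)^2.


Smalian: V = (A1 + A2)/2 * L,  A = pi*(D/200)^2
A1 = pi*(27.6/200)^2 = 0.059828 m^2
A2 = pi*(23.1/200)^2 = 0.04191 m^2
V = (0.059828+0.04191)/2*5.1 = 0.2594 m^3

0.2594


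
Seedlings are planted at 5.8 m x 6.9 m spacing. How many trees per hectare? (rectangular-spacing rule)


Formula: TPH = 10000 m^2/ha / (spacing_x * spacing_y)
Area per tree = 5.8 m * 6.9 m = 40.02 m^2
TPH = 10000 / 40.02 = 250 trees/ha

250


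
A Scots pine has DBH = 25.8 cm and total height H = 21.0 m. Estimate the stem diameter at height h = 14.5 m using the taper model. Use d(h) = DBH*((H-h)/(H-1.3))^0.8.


Taper: d(h) = DBH * ((H - h) / (H - 1.3))^0.8
Numerator = H - h = 21.0 - 14.5 = 6.5 m
Denominator = H - 1.3 = 21.0 - 1.3 = 19.7 m
Ratio = 6.5 / 19.7 = 0.32995
d = 25.8 * 0.32995^0.8 = 10.6 cm

10.6


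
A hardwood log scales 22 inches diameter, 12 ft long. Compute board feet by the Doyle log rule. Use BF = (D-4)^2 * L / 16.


Doyle: BF = (D - 4)^2 * L / 16
Adjusted diameter = 22 - 4 = 18 in
(D-4)^2 = 18^2 = 324
BF = 324 * 12 / 16 = 243 BF

243


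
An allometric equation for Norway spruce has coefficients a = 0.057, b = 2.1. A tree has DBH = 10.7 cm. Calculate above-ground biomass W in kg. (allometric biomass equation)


Formula: W = a * DBH^b  (allometric power law)
DBH^b = 10.7^2.1 = 145.1129
W = 0.057 * 145.1129 = 8.3 kg

8.3


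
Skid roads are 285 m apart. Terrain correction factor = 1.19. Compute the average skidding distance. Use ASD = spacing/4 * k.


Formula: ASD = (spacing / 4) * correction
Uncorrected distance = spacing / 4 = 285 / 4 = 71.25 m
ASD = 71.25 * 1.19 = 85 m

85


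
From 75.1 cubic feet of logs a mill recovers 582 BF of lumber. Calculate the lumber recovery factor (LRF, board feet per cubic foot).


Formula: LRF = Lumber Output (BF) / Log Input (ft^3)
LRF = 582 BF / 75.1 ft^3
LRF = 7.75 BF/ft^3

7.75


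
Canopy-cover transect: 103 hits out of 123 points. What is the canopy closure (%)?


Formula: Canopy closure = covered points / total points * 100
Closure = 103 / 123 * 100
Closure = 0.8374 * 100 = 83.7%

83.7


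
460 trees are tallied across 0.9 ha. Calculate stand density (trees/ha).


Formula: Stand Density = N_trees / Area_ha
Density = 460 trees / 0.9 ha
Density = 511 trees/ha

511


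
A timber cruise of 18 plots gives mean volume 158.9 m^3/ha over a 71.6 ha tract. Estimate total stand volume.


Formula: Total Volume = Mean Volume per ha * Total Area
Total Volume = 158.9 m^3/ha * 71.6 ha
Total Volume = 11377 m^3

11377


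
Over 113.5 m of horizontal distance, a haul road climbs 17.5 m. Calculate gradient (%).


Formula: Gradient = rise / run * 100
Gradient = 17.5 / 113.5 * 100 = 15.4%

15.4


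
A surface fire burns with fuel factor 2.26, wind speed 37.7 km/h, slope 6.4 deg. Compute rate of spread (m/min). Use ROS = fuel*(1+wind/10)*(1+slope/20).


Formula: ROS = fuel * (1 + wind/10) * (1 + slope/20)
Wind factor = 1 + 37.7/10 = 4.77
Slope factor = 1 + 6.4/20 = 1.32
ROS = 2.26 * 4.77 * 1.32 = 14.23 m/min

14.23


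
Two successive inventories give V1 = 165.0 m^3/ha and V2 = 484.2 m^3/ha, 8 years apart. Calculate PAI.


Formula: PAI = (V_T2 - V_T1) / (T2 - T1)
Volume increment = 484.2 - 165.0 = 319.2 m^3/ha
PAI = 319.2 / 8 = 39.9 m^3/ha/year

39.9


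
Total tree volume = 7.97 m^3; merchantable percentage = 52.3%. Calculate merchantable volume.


Formula: MV = V_total * (merchantable_pct / 100)
Merchantable fraction = 52.3% / 100 = 0.523
MV = 7.97 m^3 * 0.523 = 4.168 m^3

4.168


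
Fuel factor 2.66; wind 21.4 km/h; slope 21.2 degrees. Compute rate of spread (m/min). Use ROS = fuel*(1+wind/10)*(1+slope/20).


Formula: ROS = fuel * (1 + wind/10) * (1 + slope/20)
Wind factor = 1 + 21.4/10 = 3.14
Slope factor = 1 + 21.2/20 = 2.06
ROS = 2.66 * 3.14 * 2.06 = 17.21 m/min

17.21


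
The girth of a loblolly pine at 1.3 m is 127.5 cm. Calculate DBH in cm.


Formula: DBH = C / pi
DBH = 127.5 / pi
pi = 3.14159...
DBH = 40.6 cm

40.6


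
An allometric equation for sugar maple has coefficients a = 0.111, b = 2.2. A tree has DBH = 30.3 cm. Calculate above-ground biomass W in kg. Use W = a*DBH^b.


Formula: W = a * DBH^b  (allometric power law)
DBH^b = 30.3^2.2 = 1816.2423
W = 0.111 * 1816.2423 = 201.6 kg

201.6


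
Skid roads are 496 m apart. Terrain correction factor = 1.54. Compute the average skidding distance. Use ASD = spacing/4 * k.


Formula: ASD = (spacing / 4) * correction
Uncorrected distance = spacing / 4 = 496 / 4 = 124 m
ASD = 124 * 1.54 = 191 m

191


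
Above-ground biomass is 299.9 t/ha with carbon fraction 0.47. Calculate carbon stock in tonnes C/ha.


Formula: Carbon Stock = Biomass * Carbon Fraction
C = 299.9 t/ha * 0.47
C = 141.0 t C/ha

141.0


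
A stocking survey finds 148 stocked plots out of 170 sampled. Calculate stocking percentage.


Formula: Stocking % = stocked plots / total plots * 100
Stocking = 148 / 170 * 100
Stocking = 0.8706 * 100 = 87.1%

87.1


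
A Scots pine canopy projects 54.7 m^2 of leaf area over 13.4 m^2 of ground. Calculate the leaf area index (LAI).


Formula: LAI = total leaf area / ground area  (dimensionless)
LAI = 54.7 m^2 / 13.4 m^2
LAI = 4.08

4.08


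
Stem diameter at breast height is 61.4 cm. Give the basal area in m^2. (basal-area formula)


Formula: BA = pi * (DBH/2)^2 / 10000  (cm^2 to m^2)
Radius = DBH/2 = 61.4/2 = 30.7 cm
BA = pi * 30.7^2 / 10000
   = 2960.9197 cm^2 / 10000
   = 0.2961 m^2

0.2961


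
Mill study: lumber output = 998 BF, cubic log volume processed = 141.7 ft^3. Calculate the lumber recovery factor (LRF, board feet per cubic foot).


Formula: LRF = Lumber Output (BF) / Log Input (ft^3)
LRF = 998 BF / 141.7 ft^3
LRF = 7.04 BF/ft^3

7.04


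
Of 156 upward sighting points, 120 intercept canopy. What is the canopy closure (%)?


Formula: Canopy closure = covered points / total points * 100
Closure = 120 / 156 * 100
Closure = 0.7692 * 100 = 76.9%

76.9


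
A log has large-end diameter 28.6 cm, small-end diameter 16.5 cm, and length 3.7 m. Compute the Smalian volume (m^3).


Smalian: V = (A1 + A2)/2 * L,  A = pi*(D/200)^2
A1 = pi*(28.6/200)^2 = 0.064242 m^2
A2 = pi*(16.5/200)^2 = 0.021382 m^2
V = (0.064242+0.021382)/2*3.7 = 0.1584 m^3

0.1584


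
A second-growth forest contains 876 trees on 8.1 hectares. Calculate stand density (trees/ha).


Formula: Stand Density = N_trees / Area_ha
Density = 876 trees / 8.1 ha
Density = 108 trees/ha

108


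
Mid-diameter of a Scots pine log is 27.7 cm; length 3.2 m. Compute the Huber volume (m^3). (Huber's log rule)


Huber: V = Am * L,  Am = pi*(Dm/200)^2
Am = pi*(27.7/200)^2 = 0.060263 m^2
V = 0.060263*3.2 = 0.1928 m^3

0.1928


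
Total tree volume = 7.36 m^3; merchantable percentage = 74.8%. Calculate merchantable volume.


Formula: MV = V_total * (merchantable_pct / 100)
Merchantable fraction = 74.8% / 100 = 0.748
MV = 7.36 m^3 * 0.748 = 5.505 m^3

5.505


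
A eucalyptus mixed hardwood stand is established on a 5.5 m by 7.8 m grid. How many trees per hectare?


Formula: TPH = 10000 m^2/ha / (spacing_x * spacing_y)
Area per tree = 5.5 m * 7.8 m = 42.9 m^2
TPH = 10000 / 42.9 = 233 trees/ha

233


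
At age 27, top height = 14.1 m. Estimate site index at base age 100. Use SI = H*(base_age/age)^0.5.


Formula: SI = H_dom * (base_age / age)^0.5
Age ratio = 100 / 27 = 3.7037
sqrt(age_ratio) = 1.9245
SI = 14.1 * 1.9245 = 27.1 m

27.1


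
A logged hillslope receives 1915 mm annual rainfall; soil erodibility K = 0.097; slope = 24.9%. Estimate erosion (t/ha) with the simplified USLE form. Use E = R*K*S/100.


Formula: E = R * K * S / 100  (simplified USLE)
R * K = 1915 * 0.097 = 185.755
E = 185.755 * 24.9 / 100 = 46.25 t/ha

46.25


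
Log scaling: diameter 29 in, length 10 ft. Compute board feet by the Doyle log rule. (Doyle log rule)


Doyle: BF = (D - 4)^2 * L / 16
Adjusted diameter = 29 - 4 = 25 in
(D-4)^2 = 25^2 = 625
BF = 625 * 10 / 16 = 391 BF

391


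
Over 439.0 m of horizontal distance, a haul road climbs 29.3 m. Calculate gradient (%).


Formula: Gradient = rise / run * 100
Gradient = 29.3 / 439.0 * 100 = 6.7%

6.7


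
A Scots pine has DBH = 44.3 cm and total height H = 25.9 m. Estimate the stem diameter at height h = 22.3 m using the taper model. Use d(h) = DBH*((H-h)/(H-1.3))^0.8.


Taper: d(h) = DBH * ((H - h) / (H - 1.3))^0.8
Numerator = H - h = 25.9 - 22.3 = 3.6 m
Denominator = H - 1.3 = 25.9 - 1.3 = 24.6 m
Ratio = 3.6 / 24.6 = 0.14634
d = 44.3 * 0.14634^0.8 = 9.5 cm

9.5


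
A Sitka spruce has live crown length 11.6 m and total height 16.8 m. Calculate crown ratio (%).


Formula: Crown Ratio = (Crown Length / Total Height) * 100
CR = (11.6 m / 16.8 m) * 100
CR = 0.6905 * 100 = 69.0%

69.0


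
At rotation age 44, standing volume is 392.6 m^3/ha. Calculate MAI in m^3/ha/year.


Formula: MAI = Total Volume / Stand Age
MAI = 392.6 m^3/ha / 44 years
MAI = 8.92 m^3/ha/year

8.92


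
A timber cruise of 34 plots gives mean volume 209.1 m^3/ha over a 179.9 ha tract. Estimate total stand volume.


Formula: Total Volume = Mean Volume per ha * Total Area
Total Volume = 209.1 m^3/ha * 179.9 ha
Total Volume = 37617 m^3

37617


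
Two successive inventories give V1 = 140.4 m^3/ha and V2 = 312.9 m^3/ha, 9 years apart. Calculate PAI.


Formula: PAI = (V_T2 - V_T1) / (T2 - T1)
Volume increment = 312.9 - 140.4 = 172.5 m^3/ha
PAI = 172.5 / 9 = 19.17 m^3/ha/year

19.17


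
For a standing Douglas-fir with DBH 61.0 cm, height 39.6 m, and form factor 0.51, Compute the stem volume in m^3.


Formula: V = pi * (DBH/200)^2 * H * ff
Radius = DBH/200 = 61.0/200 = 0.305 m
Radius^2 = 0.305^2 = 0.093025 m^2
V = pi * 0.093025 * 39.6 * 0.51
V = 5.902 m^3

5.902


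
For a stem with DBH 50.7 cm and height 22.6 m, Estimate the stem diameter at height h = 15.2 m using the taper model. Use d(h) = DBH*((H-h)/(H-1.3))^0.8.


Taper: d(h) = DBH * ((H - h) / (H - 1.3))^0.8
Numerator = H - h = 22.6 - 15.2 = 7.4 m
Denominator = H - 1.3 = 22.6 - 1.3 = 21.3 m
Ratio = 7.4 / 21.3 = 0.34742
d = 50.7 * 0.34742^0.8 = 21.8 cm

21.8


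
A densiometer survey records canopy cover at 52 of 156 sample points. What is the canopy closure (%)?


Formula: Canopy closure = covered points / total points * 100
Closure = 52 / 156 * 100
Closure = 0.3333 * 100 = 33.3%

33.3


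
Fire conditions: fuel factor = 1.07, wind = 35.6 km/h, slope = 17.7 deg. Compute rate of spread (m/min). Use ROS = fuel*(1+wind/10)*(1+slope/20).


Formula: ROS = fuel * (1 + wind/10) * (1 + slope/20)
Wind factor = 1 + 35.6/10 = 4.56
Slope factor = 1 + 17.7/20 = 1.885
ROS = 1.07 * 4.56 * 1.885 = 9.2 m/min

9.2


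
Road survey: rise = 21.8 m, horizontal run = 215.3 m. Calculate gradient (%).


Formula: Gradient = rise / run * 100
Gradient = 21.8 / 215.3 * 100 = 10.1%

10.1


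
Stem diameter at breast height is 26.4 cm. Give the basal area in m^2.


Formula: BA = pi * (DBH/2)^2 / 10000  (cm^2 to m^2)
Radius = DBH/2 = 26.4/2 = 13.2 cm
BA = pi * 13.2^2 / 10000
   = 547.3911 cm^2 / 10000
   = 0.0547 m^2

0.0547


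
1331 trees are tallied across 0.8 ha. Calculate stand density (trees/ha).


Formula: Stand Density = N_trees / Area_ha
Density = 1331 trees / 0.8 ha
Density = 1664 trees/ha

1664


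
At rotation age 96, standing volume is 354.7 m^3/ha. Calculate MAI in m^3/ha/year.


Formula: MAI = Total Volume / Stand Age
MAI = 354.7 m^3/ha / 96 years
MAI = 3.69 m^3/ha/year

3.69


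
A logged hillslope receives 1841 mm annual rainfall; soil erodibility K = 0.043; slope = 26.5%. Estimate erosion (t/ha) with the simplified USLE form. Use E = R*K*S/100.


Formula: E = R * K * S / 100  (simplified USLE)
R * K = 1841 * 0.043 = 79.163
E = 79.163 * 26.5 / 100 = 20.98 t/ha

20.98


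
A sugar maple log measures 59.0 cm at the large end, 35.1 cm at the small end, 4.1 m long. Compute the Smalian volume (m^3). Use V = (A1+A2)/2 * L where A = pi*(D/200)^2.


Smalian: V = (A1 + A2)/2 * L,  A = pi*(D/200)^2
A1 = pi*(59.0/200)^2 = 0.273397 m^2
A2 = pi*(35.1/200)^2 = 0.096762 m^2
V = (0.273397+0.096762)/2*4.1 = 0.7588 m^3

0.7588


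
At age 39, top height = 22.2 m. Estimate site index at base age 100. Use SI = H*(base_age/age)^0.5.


Formula: SI = H_dom * (base_age / age)^0.5
Age ratio = 100 / 39 = 2.5641
sqrt(age_ratio) = 1.60128
SI = 22.2 * 1.60128 = 35.5 m

35.5


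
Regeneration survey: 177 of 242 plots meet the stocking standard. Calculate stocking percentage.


Formula: Stocking % = stocked plots / total plots * 100
Stocking = 177 / 242 * 100
Stocking = 0.7314 * 100 = 73.1%

73.1


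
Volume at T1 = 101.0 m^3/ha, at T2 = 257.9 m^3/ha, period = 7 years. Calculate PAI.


Formula: PAI = (V_T2 - V_T1) / (T2 - T1)
Volume increment = 257.9 - 101.0 = 156.9 m^3/ha
PAI = 156.9 / 7 = 22.41 m^3/ha/year

22.41


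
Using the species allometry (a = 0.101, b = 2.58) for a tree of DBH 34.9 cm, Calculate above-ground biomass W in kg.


Formula: W = a * DBH^b  (allometric power law)
DBH^b = 34.9^2.58 = 9560.698
W = 0.101 * 9560.698 = 965.6 kg

965.6


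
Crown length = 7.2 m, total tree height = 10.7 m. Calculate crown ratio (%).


Formula: Crown Ratio = (Crown Length / Total Height) * 100
CR = (7.2 m / 10.7 m) * 100
CR = 0.6729 * 100 = 67.3%

67.3


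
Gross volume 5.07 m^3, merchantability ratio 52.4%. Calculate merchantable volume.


Formula: MV = V_total * (merchantable_pct / 100)
Merchantable fraction = 52.4% / 100 = 0.524
MV = 5.07 m^3 * 0.524 = 2.657 m^3

2.657


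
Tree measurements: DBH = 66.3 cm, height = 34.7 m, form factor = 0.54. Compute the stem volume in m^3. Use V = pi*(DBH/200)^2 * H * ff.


Formula: V = pi * (DBH/200)^2 * H * ff
Radius = DBH/200 = 66.3/200 = 0.3315 m
Radius^2 = 0.3315^2 = 0.10989225 m^2
V = pi * 0.10989225 * 34.7 * 0.54
V = 6.469 m^3

6.469


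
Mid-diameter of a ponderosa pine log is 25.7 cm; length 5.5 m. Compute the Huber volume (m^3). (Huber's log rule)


Huber: V = Am * L,  Am = pi*(Dm/200)^2
Am = pi*(25.7/200)^2 = 0.051875 m^2
V = 0.051875*5.5 = 0.2853 m^3

0.2853


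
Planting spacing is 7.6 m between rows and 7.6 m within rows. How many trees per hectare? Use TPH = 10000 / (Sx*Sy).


Formula: TPH = 10000 m^2/ha / (spacing_x * spacing_y)
Area per tree = 7.6 m * 7.6 m = 57.76 m^2
TPH = 10000 / 57.76 = 173 trees/ha

173


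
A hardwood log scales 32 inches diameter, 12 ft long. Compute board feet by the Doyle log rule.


Doyle: BF = (D - 4)^2 * L / 16
Adjusted diameter = 32 - 4 = 28 in
(D-4)^2 = 28^2 = 784
BF = 784 * 12 / 16 = 588 BF

588


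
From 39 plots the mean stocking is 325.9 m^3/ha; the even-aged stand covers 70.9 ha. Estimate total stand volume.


Formula: Total Volume = Mean Volume per ha * Total Area
Total Volume = 325.9 m^3/ha * 70.9 ha
Total Volume = 23106 m^3

23106


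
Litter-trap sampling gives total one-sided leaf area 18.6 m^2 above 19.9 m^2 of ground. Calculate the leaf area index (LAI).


Formula: LAI = total leaf area / ground area  (dimensionless)
LAI = 18.6 m^2 / 19.9 m^2
LAI = 0.93

0.93


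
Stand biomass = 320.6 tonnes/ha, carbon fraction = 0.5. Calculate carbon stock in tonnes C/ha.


Formula: Carbon Stock = Biomass * Carbon Fraction
C = 320.6 t/ha * 0.5
C = 160.3 t C/ha

160.3


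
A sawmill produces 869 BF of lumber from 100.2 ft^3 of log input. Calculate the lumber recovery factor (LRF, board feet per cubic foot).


Formula: LRF = Lumber Output (BF) / Log Input (ft^3)
LRF = 869 BF / 100.2 ft^3
LRF = 8.67 BF/ft^3

8.67


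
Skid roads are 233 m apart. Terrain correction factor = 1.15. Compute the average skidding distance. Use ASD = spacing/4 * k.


Formula: ASD = (spacing / 4) * correction
Uncorrected distance = spacing / 4 = 233 / 4 = 58.25 m
ASD = 58.25 * 1.15 = 67 m

67


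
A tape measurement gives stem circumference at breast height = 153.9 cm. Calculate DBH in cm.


Formula: DBH = C / pi
DBH = 153.9 / pi
pi = 3.14159...
DBH = 49.0 cm

49.0


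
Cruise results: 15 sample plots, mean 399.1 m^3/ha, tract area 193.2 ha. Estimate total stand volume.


Formula: Total Volume = Mean Volume per ha * Total Area
Total Volume = 399.1 m^3/ha * 193.2 ha
Total Volume = 77106 m^3

77106


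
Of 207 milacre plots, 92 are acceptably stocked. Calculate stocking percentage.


Formula: Stocking % = stocked plots / total plots * 100
Stocking = 92 / 207 * 100
Stocking = 0.4444 * 100 = 44.4%

44.4


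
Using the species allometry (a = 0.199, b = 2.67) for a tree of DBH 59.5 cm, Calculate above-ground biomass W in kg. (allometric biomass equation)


Formula: W = a * DBH^b  (allometric power law)
DBH^b = 59.5^2.67 = 54696.5959
W = 0.199 * 54696.5959 = 10884.6 kg

10884.6


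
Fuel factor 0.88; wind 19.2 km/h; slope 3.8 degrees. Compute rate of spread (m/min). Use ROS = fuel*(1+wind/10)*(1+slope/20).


Formula: ROS = fuel * (1 + wind/10) * (1 + slope/20)
Wind factor = 1 + 19.2/10 = 2.92
Slope factor = 1 + 3.8/20 = 1.19
ROS = 0.88 * 2.92 * 1.19 = 3.06 m/min

3.06


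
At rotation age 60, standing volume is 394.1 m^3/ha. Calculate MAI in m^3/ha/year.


Formula: MAI = Total Volume / Stand Age
MAI = 394.1 m^3/ha / 60 years
MAI = 6.57 m^3/ha/year

6.57


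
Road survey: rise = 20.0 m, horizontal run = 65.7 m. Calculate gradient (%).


Formula: Gradient = rise / run * 100
Gradient = 20.0 / 65.7 * 100 = 30.4%

30.4


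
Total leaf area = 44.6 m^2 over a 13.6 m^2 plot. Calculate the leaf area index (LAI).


Formula: LAI = total leaf area / ground area  (dimensionless)
LAI = 44.6 m^2 / 13.6 m^2
LAI = 3.28

3.28


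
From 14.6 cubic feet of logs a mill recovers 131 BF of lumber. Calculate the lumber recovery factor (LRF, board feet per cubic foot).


Formula: LRF = Lumber Output (BF) / Log Input (ft^3)
LRF = 131 BF / 14.6 ft^3
LRF = 8.97 BF/ft^3

8.97


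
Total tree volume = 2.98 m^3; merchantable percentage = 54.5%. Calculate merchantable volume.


Formula: MV = V_total * (merchantable_pct / 100)
Merchantable fraction = 54.5% / 100 = 0.545
MV = 2.98 m^3 * 0.545 = 1.624 m^3

1.624


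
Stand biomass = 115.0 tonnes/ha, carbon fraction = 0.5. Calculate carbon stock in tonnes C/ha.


Formula: Carbon Stock = Biomass * Carbon Fraction
C = 115.0 t/ha * 0.5
C = 57.5 t C/ha

57.5


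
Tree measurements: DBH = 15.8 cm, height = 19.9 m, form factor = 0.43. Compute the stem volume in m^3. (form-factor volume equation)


Formula: V = pi * (DBH/200)^2 * H * ff
Radius = DBH/200 = 15.8/200 = 0.079 m
Radius^2 = 0.079^2 = 0.006241 m^2
V = pi * 0.006241 * 19.9 * 0.43
V = 0.168 m^3

0.168


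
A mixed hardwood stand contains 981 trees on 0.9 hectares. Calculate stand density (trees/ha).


Formula: Stand Density = N_trees / Area_ha
Density = 981 trees / 0.9 ha
Density = 1090 trees/ha

1090


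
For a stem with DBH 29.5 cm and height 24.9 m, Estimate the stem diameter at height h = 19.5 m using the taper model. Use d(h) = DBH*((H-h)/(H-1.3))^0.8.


Taper: d(h) = DBH * ((H - h) / (H - 1.3))^0.8
Numerator = H - h = 24.9 - 19.5 = 5.4 m
Denominator = H - 1.3 = 24.9 - 1.3 = 23.6 m
Ratio = 5.4 / 23.6 = 0.22881
d = 29.5 * 0.22881^0.8 = 9.1 cm

9.1


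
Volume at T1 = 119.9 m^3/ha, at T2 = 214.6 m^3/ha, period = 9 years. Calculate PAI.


Formula: PAI = (V_T2 - V_T1) / (T2 - T1)
Volume increment = 214.6 - 119.9 = 94.7 m^3/ha
PAI = 94.7 / 9 = 10.52 m^3/ha/year

10.52


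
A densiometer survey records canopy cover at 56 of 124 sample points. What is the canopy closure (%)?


Formula: Canopy closure = covered points / total points * 100
Closure = 56 / 124 * 100
Closure = 0.4516 * 100 = 45.2%

45.2


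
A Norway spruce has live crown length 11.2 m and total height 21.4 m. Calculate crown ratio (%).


Formula: Crown Ratio = (Crown Length / Total Height) * 100
CR = (11.2 m / 21.4 m) * 100
CR = 0.5234 * 100 = 52.3%

52.3


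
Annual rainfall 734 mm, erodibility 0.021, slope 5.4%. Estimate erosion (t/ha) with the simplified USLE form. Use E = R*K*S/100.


Formula: E = R * K * S / 100  (simplified USLE)
R * K = 734 * 0.021 = 15.414
E = 15.414 * 5.4 / 100 = 0.83 t/ha

0.83


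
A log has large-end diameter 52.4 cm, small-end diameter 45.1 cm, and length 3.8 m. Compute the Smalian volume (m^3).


Smalian: V = (A1 + A2)/2 * L,  A = pi*(D/200)^2
A1 = pi*(52.4/200)^2 = 0.215651 m^2
A2 = pi*(45.1/200)^2 = 0.159751 m^2
V = (0.215651+0.159751)/2*3.8 = 0.7133 m^3

0.7133


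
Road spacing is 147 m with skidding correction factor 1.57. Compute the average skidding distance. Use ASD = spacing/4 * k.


Formula: ASD = (spacing / 4) * correction
Uncorrected distance = spacing / 4 = 147 / 4 = 36.75 m
ASD = 36.75 * 1.57 = 58 m

58
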